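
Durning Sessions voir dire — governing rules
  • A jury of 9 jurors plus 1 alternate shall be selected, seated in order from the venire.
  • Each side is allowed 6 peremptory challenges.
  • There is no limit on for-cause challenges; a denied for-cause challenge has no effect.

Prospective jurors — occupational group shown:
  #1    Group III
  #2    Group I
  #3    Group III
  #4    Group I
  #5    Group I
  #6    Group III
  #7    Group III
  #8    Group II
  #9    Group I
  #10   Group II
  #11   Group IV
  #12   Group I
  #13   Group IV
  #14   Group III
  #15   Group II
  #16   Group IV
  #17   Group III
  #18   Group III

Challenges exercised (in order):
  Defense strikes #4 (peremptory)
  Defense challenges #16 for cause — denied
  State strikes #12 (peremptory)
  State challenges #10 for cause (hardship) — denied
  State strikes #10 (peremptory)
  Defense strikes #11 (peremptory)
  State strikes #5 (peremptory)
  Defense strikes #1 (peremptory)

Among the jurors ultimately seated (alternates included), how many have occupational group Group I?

2

Removed: #1, #4, #5, #10, #11, #12.
Seated (10 incl. alternates): #2, #3, #6, #7, #8, #9, #13, #14, #15, #16.
Of those, in Group I: #2, #9 → 2.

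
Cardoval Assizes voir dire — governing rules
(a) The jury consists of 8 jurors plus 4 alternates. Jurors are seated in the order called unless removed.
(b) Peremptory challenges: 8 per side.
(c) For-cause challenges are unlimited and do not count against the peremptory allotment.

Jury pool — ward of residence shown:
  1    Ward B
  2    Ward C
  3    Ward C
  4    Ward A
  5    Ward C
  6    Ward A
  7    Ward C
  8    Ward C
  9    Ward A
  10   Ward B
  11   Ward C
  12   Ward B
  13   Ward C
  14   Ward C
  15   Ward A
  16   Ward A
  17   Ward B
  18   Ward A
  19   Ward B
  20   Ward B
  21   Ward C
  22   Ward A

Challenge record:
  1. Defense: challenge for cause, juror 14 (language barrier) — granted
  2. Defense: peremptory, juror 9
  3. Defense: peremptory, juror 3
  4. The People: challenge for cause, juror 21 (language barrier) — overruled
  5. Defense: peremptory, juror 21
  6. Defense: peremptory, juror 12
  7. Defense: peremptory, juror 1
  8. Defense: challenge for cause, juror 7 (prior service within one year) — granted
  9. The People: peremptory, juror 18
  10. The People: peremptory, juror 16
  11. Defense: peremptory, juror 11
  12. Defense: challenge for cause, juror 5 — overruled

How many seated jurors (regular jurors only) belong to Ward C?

4

Removed: #1, #3, #7, #9, #11, #12, #14, #16, #18, #21.
Seated jurors 1–8: #2, #4, #5, #6, #8, #10, #13, #15 (alternates #17, #19, #20, #22 not counted).
Of those, in Ward C: #2, #5, #8, #13 → 4.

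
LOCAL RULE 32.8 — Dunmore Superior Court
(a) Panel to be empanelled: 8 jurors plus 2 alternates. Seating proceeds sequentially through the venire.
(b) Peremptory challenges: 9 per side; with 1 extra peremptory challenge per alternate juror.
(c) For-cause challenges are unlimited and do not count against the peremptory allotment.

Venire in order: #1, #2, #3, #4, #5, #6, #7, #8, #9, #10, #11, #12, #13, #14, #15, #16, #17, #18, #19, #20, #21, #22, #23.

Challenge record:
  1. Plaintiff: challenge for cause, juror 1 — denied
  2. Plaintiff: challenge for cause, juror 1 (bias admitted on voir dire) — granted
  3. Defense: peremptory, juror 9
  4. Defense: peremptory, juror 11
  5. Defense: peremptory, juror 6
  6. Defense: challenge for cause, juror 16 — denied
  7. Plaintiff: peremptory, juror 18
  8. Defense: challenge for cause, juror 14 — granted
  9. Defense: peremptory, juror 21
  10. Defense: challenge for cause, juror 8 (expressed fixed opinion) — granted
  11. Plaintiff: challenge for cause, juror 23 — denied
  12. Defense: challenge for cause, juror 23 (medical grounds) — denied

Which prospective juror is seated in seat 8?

Removed: #1, #6, #8, #9, #11, #14, #18, #21. (#16, #23 stay — for-cause denied.)
Seating in order: seats 1–8 → #2, #3, #4, #5, #7, #10, #12, #13; alternates → #15, #16.
So seat 8 is #13.

13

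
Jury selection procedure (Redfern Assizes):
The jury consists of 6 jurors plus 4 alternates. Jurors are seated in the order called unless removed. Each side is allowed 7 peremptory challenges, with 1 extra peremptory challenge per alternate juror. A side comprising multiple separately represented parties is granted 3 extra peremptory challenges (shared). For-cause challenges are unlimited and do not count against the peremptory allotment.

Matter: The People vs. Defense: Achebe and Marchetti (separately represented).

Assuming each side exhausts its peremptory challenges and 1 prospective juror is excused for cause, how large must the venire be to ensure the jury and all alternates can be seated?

36

Seats to fill: 6 + 4 alternates = 10.
Peremptories — The People: 7 + 1×4 = 11; Defense: 7 + 1×4 + 3 = 14; total 25.
For-cause removals: 1.
Minimum venire: 10 + 25 + 1 = 36.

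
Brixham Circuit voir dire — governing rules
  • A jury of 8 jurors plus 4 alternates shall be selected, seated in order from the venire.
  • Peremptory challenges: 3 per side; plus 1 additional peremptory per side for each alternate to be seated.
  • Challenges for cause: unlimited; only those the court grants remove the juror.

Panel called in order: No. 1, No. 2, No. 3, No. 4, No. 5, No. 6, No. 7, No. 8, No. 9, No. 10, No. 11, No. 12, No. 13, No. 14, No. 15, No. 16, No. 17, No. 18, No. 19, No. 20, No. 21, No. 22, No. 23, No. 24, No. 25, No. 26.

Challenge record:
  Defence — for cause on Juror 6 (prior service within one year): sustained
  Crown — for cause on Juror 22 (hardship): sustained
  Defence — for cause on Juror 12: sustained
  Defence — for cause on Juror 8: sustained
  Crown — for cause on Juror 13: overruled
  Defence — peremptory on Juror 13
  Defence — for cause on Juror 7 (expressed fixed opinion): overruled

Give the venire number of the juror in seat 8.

Removed: #6, #8, #12, #13, #22. (#7 stays — for-cause denied.)
Seating in order: seats 1–8 → #1, #2, #3, #4, #5, #7, #9, #10; alternates → #11, #14, #15, #16.
So seat 8 is #10.

10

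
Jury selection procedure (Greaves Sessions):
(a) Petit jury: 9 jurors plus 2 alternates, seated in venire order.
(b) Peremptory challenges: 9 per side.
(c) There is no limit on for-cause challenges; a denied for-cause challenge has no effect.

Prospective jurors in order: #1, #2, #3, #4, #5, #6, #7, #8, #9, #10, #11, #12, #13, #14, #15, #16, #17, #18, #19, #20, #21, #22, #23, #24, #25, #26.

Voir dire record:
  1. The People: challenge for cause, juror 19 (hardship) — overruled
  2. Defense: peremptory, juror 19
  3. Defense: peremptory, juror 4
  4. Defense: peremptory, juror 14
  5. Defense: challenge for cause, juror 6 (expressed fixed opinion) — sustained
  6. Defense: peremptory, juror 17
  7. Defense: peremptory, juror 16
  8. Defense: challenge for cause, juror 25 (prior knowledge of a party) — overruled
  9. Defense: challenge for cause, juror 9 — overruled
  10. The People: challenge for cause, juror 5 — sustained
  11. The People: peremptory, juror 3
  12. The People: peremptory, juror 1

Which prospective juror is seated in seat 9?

Removed: #1, #3, #4, #5, #6, #14, #16, #17, #19. (#9, #25 stay — for-cause denied.)
Seating in order: seats 1–9 → #2, #7, #8, #9, #10, #11, #12, #13, #15; alternates → #18, #20.
So seat 9 is #15.

15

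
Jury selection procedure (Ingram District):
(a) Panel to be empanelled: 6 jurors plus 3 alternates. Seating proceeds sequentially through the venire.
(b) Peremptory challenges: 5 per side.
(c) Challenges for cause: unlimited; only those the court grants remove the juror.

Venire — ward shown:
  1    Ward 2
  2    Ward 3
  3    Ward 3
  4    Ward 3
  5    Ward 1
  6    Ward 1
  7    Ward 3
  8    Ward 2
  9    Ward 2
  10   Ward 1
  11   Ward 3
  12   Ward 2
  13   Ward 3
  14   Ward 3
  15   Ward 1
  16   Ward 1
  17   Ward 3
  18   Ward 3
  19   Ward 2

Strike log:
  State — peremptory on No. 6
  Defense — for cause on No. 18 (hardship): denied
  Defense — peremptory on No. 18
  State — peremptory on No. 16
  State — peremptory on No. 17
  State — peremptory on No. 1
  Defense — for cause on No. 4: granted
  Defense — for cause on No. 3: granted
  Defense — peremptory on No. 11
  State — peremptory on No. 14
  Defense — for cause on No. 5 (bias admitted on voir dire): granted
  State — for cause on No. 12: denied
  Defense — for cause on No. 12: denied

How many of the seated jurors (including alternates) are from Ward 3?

3

Removed: #1, #3, #4, #5, #6, #11, #14, #16, #17, #18.
Seated (9 incl. alternates): #2, #7, #8, #9, #10, #12, #13, #15, #19.
Of those, in Ward 3: #2, #7, #13 → 3.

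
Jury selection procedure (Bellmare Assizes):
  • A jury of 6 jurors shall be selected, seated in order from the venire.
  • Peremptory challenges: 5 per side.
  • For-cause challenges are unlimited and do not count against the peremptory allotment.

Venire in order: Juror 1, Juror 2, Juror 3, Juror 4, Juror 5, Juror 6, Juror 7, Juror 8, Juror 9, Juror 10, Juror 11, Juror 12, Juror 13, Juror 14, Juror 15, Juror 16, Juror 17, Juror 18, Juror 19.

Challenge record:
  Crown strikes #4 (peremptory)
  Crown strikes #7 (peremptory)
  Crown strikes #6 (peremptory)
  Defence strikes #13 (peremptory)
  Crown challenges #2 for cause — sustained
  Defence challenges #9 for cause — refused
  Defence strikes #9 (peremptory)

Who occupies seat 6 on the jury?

11

Removed: #2, #4, #6, #7, #9, #13.
Seating in order: seats 1–6 → #1, #3, #5, #8, #10, #11.
So seat 6 is #11.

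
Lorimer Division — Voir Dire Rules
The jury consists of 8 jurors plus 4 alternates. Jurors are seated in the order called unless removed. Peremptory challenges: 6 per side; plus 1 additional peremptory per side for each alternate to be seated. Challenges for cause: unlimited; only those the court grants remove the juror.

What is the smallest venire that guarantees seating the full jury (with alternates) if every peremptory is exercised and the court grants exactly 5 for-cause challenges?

Seats to fill: 8 + 4 alternates = 12.
Peremptories: 6 + 1×4 = 10 per side × 2 sides = 20.
For-cause removals: 5.
Minimum venire: 12 + 20 + 5 = 37.

37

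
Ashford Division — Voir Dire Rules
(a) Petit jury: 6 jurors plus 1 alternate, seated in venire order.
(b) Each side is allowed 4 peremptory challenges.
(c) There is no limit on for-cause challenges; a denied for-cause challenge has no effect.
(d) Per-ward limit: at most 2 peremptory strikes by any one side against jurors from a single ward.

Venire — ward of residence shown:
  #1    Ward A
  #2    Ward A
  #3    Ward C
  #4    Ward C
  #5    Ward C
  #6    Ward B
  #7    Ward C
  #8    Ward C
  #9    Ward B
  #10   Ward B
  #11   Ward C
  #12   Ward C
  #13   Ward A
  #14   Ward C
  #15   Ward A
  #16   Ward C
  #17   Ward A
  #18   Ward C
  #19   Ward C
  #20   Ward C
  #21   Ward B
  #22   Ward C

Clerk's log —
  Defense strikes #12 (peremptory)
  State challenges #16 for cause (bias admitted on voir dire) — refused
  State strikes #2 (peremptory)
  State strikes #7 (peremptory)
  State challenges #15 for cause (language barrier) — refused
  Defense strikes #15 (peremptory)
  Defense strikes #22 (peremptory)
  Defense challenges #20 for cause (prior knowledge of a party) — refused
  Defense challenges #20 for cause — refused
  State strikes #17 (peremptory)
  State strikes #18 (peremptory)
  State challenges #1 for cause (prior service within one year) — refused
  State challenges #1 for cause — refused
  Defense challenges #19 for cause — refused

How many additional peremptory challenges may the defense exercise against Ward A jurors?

1

Defense peremptories so far: #12, #15, #22 — 3 of 4 used, 1 left overall.
Against Ward A: #15 — 1 used; per-ward cap 2 leaves 1.
Binding limit: min(1, 1) = 1.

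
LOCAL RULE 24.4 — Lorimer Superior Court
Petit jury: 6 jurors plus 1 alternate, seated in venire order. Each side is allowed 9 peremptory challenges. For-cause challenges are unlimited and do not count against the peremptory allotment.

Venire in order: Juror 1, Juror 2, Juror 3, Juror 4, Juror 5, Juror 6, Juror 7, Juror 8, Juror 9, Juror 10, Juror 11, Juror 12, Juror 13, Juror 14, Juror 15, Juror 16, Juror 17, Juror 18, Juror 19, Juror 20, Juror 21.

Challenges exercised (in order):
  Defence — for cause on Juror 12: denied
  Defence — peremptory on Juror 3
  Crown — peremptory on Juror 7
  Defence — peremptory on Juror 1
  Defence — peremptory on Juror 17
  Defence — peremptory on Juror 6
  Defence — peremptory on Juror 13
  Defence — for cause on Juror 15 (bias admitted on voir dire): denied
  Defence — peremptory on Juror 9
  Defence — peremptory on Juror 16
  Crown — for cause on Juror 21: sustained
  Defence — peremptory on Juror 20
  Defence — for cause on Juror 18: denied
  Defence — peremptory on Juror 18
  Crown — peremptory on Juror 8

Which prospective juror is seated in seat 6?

12

Removed: #1, #3, #6, #7, #8, #9, #13, #16, #17, #18, #20, #21. (#12, #15 stay — for-cause denied.)
Seating in order: seats 1–6 → #2, #4, #5, #10, #11, #12; alternates → #14.
So seat 6 is #12.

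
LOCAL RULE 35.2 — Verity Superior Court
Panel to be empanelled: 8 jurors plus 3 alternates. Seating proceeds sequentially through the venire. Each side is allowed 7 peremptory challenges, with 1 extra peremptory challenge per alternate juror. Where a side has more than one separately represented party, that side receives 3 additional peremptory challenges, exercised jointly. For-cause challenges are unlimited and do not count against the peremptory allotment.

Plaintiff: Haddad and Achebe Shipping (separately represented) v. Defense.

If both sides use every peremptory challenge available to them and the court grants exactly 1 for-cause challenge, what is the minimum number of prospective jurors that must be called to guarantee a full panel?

35

Seats to fill: 8 + 3 alternates = 11.
Peremptories — Plaintiff: 7 + 1×3 + 3 = 13; Defense: 7 + 1×3 = 10; total 23.
For-cause removals: 1.
Minimum venire: 11 + 23 + 1 = 35.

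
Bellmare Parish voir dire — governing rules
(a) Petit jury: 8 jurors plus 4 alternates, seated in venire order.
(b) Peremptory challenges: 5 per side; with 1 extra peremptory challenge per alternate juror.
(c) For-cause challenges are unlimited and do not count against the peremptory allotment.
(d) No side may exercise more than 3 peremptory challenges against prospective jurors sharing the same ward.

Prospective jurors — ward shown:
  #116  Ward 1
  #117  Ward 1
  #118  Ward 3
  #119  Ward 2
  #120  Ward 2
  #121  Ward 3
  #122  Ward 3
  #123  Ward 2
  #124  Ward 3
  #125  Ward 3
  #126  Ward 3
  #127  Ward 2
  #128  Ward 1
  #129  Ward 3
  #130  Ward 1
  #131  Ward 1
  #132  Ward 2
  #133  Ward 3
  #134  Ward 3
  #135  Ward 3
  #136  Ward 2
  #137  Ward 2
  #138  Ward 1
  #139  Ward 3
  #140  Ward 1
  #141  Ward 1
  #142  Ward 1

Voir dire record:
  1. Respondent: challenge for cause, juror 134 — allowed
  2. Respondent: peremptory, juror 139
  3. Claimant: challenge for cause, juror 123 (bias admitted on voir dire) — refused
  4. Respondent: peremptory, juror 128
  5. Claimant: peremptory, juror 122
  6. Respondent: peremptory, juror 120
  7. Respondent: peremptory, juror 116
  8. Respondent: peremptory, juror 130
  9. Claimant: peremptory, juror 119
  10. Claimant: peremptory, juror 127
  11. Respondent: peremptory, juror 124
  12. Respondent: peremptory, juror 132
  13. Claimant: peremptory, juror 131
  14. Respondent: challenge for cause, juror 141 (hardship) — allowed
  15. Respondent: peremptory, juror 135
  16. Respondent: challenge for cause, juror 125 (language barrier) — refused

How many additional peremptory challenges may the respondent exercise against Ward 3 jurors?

0

Respondent peremptories so far: #139, #128, #120, #116, #130, #124, #132, #135 — 8 of 9 used, 1 left overall.
Against Ward 3: #139, #124, #135 — 3 used; per-ward cap 3 leaves 0.
Binding limit: min(1, 0) = 0.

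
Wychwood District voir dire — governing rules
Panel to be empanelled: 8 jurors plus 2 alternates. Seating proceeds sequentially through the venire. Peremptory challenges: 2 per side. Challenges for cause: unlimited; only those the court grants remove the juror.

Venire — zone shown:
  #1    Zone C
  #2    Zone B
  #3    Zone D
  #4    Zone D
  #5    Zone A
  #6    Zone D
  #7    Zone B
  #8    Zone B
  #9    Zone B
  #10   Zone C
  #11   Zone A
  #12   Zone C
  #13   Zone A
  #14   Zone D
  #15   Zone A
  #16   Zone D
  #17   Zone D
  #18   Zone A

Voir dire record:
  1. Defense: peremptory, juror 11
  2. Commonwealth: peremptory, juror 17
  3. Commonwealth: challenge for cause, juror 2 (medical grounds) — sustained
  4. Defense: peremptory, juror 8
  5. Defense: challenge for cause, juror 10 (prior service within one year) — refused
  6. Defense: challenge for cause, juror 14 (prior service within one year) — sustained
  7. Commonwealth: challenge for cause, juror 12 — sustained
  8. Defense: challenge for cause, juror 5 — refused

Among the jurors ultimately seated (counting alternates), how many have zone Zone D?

Removed: #2, #8, #11, #12, #14, #17.
Seated (10 incl. alternates): #1, #3, #4, #5, #6, #7, #9, #10, #13, #15.
Of those, in Zone D: #3, #4, #6 → 3.

3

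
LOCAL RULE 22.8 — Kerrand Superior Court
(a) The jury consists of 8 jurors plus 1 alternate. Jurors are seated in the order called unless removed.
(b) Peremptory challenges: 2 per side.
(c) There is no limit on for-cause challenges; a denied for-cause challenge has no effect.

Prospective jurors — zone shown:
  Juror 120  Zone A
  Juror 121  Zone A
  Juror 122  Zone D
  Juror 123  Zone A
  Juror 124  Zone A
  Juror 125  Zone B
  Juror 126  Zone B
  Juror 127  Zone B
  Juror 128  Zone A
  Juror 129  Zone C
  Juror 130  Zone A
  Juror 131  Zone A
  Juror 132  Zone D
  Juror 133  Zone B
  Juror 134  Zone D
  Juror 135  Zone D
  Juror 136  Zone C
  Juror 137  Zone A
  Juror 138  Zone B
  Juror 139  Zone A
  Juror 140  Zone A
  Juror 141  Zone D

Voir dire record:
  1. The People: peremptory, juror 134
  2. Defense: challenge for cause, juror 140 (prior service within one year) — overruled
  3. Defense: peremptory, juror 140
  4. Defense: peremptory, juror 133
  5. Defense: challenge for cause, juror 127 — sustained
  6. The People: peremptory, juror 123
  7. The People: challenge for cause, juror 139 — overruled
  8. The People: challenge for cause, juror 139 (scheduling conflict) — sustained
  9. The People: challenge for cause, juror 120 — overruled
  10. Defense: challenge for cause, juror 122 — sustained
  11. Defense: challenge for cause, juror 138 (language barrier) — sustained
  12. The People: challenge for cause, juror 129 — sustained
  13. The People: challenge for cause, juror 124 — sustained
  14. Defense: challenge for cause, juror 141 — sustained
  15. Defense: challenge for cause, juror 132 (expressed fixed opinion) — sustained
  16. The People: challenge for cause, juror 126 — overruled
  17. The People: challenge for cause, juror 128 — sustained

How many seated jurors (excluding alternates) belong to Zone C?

Removed: #122, #123, #124, #127, #128, #129, #132, #133, #134, #138, #139, #140, #141.
Seated jurors 1–8: #120, #121, #125, #126, #130, #131, #135, #136 (alternates #137 not counted).
Of those, in Zone C: #136 → 1.

1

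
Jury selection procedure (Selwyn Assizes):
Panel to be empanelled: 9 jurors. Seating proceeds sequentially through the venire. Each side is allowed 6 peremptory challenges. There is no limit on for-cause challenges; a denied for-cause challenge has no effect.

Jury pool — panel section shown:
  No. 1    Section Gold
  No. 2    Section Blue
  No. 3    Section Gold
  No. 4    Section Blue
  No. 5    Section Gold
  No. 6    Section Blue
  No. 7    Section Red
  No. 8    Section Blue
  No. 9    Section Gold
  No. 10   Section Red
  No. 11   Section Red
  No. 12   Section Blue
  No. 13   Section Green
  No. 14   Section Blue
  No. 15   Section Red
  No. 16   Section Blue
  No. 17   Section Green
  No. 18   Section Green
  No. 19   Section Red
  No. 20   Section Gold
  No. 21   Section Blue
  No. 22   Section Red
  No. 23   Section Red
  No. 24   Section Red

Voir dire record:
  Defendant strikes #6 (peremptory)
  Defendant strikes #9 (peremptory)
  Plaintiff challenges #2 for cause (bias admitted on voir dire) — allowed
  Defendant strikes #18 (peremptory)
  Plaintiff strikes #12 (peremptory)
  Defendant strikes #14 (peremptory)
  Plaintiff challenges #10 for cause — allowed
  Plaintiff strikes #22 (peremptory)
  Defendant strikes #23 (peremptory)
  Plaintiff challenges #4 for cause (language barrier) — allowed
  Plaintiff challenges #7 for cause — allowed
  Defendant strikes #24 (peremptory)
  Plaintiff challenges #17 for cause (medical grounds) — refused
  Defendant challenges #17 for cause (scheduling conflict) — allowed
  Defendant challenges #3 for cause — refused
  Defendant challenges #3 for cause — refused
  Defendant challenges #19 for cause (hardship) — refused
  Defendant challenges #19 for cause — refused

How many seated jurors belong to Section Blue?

2

Removed: #2, #4, #6, #7, #9, #10, #12, #14, #17, #18, #22, #23, #24.
Seated jurors 1–9: #1, #3, #5, #8, #11, #13, #15, #16, #19.
Of those, in Section Blue: #8, #16 → 2.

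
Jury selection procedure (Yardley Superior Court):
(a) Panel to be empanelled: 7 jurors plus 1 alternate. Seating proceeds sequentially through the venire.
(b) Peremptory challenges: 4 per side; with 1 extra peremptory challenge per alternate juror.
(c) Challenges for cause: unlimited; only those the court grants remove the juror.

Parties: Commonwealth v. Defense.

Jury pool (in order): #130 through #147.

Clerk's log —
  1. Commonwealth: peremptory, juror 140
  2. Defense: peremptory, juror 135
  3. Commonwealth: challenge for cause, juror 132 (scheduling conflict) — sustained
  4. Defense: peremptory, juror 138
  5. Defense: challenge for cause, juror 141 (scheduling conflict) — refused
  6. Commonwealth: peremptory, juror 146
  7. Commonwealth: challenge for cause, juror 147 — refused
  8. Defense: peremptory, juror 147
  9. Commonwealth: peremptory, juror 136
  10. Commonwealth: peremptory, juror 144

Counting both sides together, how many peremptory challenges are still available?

Commonwealth allotment: 4 base + 1 × 1 alternate = 5. Defense allotment: 4 base + 1 × 1 alternate = 5.
Commonwealth peremptories used: #140, #146, #136, #144 — 4 (for-cause on #132, #147 don't count).
Defense peremptories used: #135, #138, #147 — 3 (the for-cause on #141 doesn't count).
Remaining: (5 − 4) + (5 − 3) = 3.

3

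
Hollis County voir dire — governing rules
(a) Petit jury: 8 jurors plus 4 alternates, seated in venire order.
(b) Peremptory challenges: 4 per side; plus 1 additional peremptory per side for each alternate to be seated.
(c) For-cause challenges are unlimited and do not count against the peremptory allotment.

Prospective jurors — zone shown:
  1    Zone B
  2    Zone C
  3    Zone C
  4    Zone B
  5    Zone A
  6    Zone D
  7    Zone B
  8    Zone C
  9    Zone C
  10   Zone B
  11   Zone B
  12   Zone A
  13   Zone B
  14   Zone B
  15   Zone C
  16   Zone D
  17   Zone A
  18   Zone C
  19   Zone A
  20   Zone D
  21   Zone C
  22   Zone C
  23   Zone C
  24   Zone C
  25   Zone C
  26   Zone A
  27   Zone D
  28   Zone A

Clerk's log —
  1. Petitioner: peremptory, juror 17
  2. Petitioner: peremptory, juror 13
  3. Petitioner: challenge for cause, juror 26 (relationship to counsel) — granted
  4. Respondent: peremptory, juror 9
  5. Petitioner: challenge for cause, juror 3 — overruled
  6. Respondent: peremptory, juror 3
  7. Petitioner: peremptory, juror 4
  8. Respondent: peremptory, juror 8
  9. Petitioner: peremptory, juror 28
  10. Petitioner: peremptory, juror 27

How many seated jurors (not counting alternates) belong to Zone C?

1

Removed: #3, #4, #8, #9, #13, #17, #26, #27, #28.
Seated jurors 1–8: #1, #2, #5, #6, #7, #10, #11, #12 (alternates #14, #15, #16, #18 not counted).
Of those, in Zone C: #2 → 1.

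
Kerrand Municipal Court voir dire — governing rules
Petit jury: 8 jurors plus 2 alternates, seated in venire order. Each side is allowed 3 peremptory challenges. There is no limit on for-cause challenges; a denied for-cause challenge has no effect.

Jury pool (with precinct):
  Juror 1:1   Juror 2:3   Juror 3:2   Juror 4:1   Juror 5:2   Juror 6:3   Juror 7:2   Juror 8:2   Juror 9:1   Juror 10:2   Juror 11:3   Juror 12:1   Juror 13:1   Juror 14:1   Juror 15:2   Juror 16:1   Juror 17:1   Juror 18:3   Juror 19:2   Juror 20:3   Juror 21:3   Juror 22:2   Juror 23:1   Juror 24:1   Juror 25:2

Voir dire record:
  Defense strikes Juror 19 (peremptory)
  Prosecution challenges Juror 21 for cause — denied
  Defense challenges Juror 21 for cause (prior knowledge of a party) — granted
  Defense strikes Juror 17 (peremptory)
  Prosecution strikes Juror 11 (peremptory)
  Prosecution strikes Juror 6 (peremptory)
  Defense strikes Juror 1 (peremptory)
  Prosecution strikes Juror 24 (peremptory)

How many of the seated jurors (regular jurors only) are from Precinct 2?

5

Removed: #1, #6, #11, #17, #19, #21, #24.
Seated jurors 1–8: #2, #3, #4, #5, #7, #8, #9, #10 (alternates #12, #13 not counted).
Of those, in Precinct 2: #3, #5, #7, #8, #10 → 5.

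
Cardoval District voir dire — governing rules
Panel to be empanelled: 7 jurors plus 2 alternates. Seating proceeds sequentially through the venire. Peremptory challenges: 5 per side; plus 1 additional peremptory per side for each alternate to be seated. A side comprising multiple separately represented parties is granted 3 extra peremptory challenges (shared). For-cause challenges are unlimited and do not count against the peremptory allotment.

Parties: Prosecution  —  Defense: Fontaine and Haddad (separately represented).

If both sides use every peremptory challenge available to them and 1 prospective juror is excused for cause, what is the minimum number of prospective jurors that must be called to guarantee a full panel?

27

Seats to fill: 7 + 2 alternates = 9.
Peremptories — Prosecution: 5 + 1×2 = 7; Defense: 5 + 1×2 + 3 = 10; total 17.
For-cause removals: 1.
Minimum venire: 9 + 17 + 1 = 27.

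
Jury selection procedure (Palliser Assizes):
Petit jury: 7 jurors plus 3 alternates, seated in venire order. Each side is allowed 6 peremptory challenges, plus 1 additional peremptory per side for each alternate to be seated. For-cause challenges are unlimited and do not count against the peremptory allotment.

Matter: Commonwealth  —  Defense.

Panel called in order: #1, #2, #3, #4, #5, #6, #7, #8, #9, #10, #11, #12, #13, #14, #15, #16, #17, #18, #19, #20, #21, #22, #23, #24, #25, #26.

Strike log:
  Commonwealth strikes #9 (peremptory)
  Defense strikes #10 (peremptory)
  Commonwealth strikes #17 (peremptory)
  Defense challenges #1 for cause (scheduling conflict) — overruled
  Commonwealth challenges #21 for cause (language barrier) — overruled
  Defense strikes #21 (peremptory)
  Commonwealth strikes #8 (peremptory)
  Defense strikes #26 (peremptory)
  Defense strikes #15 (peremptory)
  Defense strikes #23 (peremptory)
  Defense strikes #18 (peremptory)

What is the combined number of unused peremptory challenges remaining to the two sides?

9

Commonwealth allotment: 6 base + 1 × 3 alternates = 9. Defense allotment: 6 base + 1 × 3 alternates = 9.
Commonwealth peremptories used: #9, #17, #8 — 3 (the for-cause on #21 doesn't count).
Defense peremptories used: #10, #21, #26, #15, #23, #18 — 6 (the for-cause on #1 doesn't count).
Remaining: (9 − 3) + (9 − 6) = 9.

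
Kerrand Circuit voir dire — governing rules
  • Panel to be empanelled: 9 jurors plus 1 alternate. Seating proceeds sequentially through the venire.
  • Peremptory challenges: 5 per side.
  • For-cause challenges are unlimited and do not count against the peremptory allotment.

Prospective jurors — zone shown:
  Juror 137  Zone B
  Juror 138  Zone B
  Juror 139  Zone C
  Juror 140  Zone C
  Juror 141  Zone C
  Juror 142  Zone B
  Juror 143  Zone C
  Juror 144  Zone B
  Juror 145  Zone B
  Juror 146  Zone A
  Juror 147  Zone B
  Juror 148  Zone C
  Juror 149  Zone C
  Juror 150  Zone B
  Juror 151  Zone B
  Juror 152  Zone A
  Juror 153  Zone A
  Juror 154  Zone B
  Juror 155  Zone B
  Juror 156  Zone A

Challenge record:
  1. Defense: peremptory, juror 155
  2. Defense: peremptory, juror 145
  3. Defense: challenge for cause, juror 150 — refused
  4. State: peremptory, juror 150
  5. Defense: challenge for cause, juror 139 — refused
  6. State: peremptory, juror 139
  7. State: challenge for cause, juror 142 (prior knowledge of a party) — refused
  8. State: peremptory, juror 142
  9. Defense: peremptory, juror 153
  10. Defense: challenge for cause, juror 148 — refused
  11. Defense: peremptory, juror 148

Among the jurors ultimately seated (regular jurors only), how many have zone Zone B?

4

Removed: #139, #142, #145, #148, #150, #153, #155.
Seated jurors 1–9: #137, #138, #140, #141, #143, #144, #146, #147, #149 (alternates #151 not counted).
Of those, in Zone B: #137, #138, #144, #147 → 4.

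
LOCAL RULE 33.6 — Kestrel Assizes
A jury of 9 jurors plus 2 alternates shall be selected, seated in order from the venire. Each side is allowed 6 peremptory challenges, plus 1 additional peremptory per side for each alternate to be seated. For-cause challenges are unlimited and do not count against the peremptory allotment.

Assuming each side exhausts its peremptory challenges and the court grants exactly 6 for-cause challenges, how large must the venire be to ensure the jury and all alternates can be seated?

Seats to fill: 9 + 2 alternates = 11.
Peremptories: 6 + 1×2 = 8 per side × 2 sides = 16.
For-cause removals: 6.
Minimum venire: 11 + 16 + 6 = 33.

33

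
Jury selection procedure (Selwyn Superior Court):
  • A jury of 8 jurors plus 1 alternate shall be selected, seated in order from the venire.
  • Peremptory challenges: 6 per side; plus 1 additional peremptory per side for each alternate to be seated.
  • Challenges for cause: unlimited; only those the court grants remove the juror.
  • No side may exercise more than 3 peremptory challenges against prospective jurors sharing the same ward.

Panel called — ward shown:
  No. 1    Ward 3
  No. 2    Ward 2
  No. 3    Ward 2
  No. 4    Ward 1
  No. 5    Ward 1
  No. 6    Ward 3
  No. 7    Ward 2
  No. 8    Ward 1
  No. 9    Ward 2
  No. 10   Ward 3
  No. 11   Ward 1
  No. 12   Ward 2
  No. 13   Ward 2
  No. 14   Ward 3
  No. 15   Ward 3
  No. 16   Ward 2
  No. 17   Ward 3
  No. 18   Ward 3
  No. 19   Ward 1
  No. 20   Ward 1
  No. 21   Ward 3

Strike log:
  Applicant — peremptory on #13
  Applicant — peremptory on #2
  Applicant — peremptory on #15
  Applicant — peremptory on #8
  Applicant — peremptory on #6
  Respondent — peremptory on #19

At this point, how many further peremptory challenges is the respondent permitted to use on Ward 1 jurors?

Respondent peremptories so far: #19 — 1 of 7 used, 6 left overall.
Against Ward 1: #19 — 1 used; per-ward cap 3 leaves 2.
Binding limit: min(6, 2) = 2.

2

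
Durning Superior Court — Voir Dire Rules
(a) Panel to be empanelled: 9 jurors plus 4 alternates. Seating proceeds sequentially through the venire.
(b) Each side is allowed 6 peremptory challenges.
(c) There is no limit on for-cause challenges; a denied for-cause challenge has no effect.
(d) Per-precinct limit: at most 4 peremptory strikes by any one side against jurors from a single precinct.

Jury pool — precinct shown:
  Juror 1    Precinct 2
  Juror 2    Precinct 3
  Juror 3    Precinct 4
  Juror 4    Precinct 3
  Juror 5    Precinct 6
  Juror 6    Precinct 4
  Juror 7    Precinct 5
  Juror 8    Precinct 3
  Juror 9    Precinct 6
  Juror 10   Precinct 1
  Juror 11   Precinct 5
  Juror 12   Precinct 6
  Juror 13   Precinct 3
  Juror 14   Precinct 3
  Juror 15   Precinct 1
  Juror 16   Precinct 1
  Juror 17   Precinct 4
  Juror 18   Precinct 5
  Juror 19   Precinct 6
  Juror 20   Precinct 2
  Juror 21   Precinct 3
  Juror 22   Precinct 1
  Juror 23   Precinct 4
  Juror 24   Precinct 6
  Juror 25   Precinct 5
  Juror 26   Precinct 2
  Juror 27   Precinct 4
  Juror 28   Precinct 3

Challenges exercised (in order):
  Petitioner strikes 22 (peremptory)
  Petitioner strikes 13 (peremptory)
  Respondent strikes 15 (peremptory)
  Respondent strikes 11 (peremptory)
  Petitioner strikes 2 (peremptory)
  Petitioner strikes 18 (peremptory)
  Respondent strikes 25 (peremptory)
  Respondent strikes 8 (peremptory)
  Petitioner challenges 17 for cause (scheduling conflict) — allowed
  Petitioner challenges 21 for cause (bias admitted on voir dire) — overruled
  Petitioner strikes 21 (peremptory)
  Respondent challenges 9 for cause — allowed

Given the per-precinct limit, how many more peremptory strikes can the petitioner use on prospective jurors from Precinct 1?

1

Petitioner peremptories so far: #22, #13, #2, #18, #21 — 5 of 6 used, 1 left overall.
Against Precinct 1: #22 — 1 used; per-precinct cap 4 leaves 3.
Binding limit: min(1, 3) = 1.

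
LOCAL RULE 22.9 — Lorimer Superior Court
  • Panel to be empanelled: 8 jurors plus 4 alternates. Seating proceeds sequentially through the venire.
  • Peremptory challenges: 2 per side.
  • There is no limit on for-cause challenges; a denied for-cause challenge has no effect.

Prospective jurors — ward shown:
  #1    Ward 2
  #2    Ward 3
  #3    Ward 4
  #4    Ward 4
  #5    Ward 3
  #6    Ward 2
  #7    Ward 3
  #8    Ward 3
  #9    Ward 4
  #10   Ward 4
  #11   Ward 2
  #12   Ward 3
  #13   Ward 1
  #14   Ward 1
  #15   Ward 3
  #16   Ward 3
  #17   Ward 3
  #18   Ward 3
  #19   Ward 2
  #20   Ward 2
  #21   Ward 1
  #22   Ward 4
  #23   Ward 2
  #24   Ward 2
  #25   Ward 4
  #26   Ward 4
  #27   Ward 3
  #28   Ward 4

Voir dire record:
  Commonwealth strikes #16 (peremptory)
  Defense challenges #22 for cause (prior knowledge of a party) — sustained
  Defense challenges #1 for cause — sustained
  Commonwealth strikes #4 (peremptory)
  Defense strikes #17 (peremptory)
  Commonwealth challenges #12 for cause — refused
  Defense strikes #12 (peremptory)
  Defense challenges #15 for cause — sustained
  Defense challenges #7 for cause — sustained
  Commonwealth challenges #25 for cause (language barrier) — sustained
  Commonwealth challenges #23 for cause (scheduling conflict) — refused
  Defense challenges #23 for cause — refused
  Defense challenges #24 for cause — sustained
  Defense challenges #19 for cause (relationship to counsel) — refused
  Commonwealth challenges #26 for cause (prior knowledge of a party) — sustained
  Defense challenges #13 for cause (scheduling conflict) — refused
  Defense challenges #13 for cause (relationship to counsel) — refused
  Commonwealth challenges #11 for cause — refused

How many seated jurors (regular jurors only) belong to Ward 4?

Removed: #1, #4, #7, #12, #15, #16, #17, #22, #24, #25, #26.
Seated jurors 1–8: #2, #3, #5, #6, #8, #9, #10, #11 (alternates #13, #14, #18, #19 not counted).
Of those, in Ward 4: #3, #9, #10 → 3.

3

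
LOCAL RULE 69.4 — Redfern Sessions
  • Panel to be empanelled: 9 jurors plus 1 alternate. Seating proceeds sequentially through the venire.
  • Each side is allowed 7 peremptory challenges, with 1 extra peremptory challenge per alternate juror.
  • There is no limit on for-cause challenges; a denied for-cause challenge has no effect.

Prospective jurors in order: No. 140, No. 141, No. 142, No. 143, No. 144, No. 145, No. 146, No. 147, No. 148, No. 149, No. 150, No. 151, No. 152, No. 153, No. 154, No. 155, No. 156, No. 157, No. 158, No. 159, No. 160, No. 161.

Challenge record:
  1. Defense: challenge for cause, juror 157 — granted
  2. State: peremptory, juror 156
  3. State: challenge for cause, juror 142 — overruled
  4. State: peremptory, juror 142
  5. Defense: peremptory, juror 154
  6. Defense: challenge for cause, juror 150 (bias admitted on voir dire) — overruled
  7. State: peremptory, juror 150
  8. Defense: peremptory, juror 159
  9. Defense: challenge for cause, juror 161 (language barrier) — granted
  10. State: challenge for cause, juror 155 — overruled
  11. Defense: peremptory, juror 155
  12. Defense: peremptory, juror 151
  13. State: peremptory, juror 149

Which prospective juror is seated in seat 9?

Removed: #142, #149, #150, #151, #154, #155, #156, #157, #159, #161.
Seating in order: seats 1–9 → #140, #141, #143, #144, #145, #146, #147, #148, #152; alternates → #153.
So seat 9 is #152.

152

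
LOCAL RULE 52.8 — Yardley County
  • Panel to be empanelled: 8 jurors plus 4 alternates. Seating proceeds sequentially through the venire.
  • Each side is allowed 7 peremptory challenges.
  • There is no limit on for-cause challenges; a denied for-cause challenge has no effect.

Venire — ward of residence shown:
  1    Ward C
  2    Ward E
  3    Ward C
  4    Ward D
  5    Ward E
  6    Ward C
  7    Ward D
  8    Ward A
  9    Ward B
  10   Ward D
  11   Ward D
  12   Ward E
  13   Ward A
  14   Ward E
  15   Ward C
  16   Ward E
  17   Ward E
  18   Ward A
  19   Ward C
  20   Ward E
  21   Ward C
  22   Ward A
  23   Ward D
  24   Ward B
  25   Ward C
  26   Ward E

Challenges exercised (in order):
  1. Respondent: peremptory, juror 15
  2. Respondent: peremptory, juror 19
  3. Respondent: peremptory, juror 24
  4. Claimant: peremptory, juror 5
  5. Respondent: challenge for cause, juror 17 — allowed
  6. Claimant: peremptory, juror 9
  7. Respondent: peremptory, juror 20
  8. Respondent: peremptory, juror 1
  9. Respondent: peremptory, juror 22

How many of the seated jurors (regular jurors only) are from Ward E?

Removed: #1, #5, #9, #15, #17, #19, #20, #22, #24.
Seated jurors 1–8: #2, #3, #4, #6, #7, #8, #10, #11 (alternates #12, #13, #14, #16 not counted).
Of those, in Ward E: #2 → 1.

1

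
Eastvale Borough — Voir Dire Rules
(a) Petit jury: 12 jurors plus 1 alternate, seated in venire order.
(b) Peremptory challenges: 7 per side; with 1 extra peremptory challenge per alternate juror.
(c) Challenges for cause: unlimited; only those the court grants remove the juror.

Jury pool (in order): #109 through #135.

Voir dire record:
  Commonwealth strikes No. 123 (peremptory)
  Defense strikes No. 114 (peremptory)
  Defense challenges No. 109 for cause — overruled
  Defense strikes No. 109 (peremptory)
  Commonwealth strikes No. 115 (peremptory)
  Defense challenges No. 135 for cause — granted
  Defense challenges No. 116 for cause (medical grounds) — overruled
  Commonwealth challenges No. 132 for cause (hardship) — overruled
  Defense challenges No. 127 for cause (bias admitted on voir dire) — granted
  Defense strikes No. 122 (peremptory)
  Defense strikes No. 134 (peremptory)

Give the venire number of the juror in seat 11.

124

Removed: #109, #114, #115, #122, #123, #127, #134, #135. (#116, #132 stay — for-cause denied.)
Seating in order: seats 1–12 → #110, #111, #112, #113, #116, #117, #118, #119, #120, #121, #124, #125; alternates → #126.
So seat 11 is #124.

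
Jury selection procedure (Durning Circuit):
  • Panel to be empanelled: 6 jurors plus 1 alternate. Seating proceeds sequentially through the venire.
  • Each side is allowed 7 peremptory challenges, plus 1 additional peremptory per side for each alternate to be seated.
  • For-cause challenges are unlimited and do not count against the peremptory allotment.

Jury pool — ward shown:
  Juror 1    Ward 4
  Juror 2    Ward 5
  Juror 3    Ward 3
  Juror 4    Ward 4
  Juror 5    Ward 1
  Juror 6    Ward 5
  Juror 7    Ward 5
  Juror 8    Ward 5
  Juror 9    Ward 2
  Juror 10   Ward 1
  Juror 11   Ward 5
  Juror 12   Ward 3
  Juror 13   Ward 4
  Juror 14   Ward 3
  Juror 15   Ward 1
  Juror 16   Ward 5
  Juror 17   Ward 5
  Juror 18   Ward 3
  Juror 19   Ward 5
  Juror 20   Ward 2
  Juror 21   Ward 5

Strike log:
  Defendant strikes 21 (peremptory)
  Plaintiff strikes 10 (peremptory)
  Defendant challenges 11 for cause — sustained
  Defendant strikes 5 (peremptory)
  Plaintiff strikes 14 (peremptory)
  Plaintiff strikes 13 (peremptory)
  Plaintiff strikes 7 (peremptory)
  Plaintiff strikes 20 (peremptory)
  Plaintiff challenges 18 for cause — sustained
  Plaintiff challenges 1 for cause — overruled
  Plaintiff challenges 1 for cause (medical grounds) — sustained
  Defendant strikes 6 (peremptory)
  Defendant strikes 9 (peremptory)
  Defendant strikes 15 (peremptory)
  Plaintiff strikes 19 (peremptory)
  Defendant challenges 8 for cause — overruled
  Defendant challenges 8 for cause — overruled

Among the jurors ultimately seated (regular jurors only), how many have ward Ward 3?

Removed: #1, #5, #6, #7, #9, #10, #11, #13, #14, #15, #18, #19, #20, #21.
Seated jurors 1–6: #2, #3, #4, #8, #12, #16 (alternates #17 not counted).
Of those, in Ward 3: #3, #12 → 2.

2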